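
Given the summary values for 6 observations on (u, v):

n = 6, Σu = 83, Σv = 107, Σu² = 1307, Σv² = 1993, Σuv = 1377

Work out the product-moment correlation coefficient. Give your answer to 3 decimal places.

-0.889

r = (nΣuv − ΣuΣv) / √[(nΣu² − (Σu)²)(nΣv² − (Σv)²)]
Numerator: 6×1377 − 83×107 = -619
Denominator: √[(7842 − 6889)(11958 − 11449)] = √[953 × 509] = 696.4747
r = -619 / 696.4747 ≈ -0.889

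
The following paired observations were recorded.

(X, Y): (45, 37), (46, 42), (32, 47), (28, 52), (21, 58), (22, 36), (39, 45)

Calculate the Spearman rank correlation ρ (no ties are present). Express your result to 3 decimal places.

Rank X: 6, 7, 4, 3, 1, 2, 5
Rank Y: 2, 3, 5, 6, 7, 1, 4
d = rank(X) − rank(Y): 4, 4, -1, -3, -6, 1, 1; Σd² = 80
ρ = 1 − 6Σd² / [n(n²−1)] = 1 − 6×80 / (7×48) = 1 − 480/336 ≈ -0.429

-0.429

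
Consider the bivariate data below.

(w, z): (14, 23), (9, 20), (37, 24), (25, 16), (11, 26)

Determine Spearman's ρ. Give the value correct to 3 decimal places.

Rank w: 3, 1, 5, 4, 2
Rank z: 3, 2, 4, 1, 5
d = rank(w) − rank(z): 0, -1, 1, 3, -3; Σd² = 20
ρ = 1 − 6Σd² / [n(n²−1)] = 1 − 6×20 / (5×24) = 1 − 120/120 ≈ 0.000

0.000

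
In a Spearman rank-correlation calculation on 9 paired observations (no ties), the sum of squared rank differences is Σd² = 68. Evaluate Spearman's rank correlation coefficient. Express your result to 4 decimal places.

0.4333

ρ = 1 − 6Σd² / [n(n²−1)] = 1 − 6×68 / (9×80)
  = 1 − 408/720 = 1 − 0.56667 ≈ 0.4333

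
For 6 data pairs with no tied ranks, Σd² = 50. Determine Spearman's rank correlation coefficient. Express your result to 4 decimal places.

ρ = 1 − 6Σd² / [n(n²−1)] = 1 − 6×50 / (6×35)
  = 1 − 300/210 = 1 − 1.42857 ≈ -0.4286

-0.4286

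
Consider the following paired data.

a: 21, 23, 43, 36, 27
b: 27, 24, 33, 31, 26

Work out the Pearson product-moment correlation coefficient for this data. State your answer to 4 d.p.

0.9177

n = 5, Σa = 150, Σb = 141, Σa² = 4844, Σb² = 4031, Σab = 4356
nΣab − ΣaΣb = 21780 − 21150 = 630
nΣa² − (Σa)² = 24220 − 22500 = 1720; nΣb² − (Σb)² = 20155 − 19881 = 274
r = 630 / √(1720 × 274) = 630 / 686.4984 ≈ 0.9177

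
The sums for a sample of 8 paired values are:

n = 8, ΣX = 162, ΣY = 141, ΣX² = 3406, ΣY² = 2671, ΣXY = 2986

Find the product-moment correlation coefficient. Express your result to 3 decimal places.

r = (nΣXY − ΣXΣY) / √[(nΣX² − (ΣX)²)(nΣY² − (ΣY)²)]
Numerator: 8×2986 − 162×141 = 1046
Denominator: √[(27248 − 26244)(21368 − 19881)] = √[1004 × 1487] = 1221.8625
r = 1046 / 1221.8625 ≈ 0.856

0.856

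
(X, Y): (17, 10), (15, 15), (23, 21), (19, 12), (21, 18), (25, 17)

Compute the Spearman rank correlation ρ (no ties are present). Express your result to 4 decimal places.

0.6571

Rank X: 2, 1, 5, 3, 4, 6
Rank Y: 1, 3, 6, 2, 5, 4
d = rank(X) − rank(Y): 1, -2, -1, 1, -1, 2; Σd² = 12
ρ = 1 − 6Σd² / [n(n²−1)] = 1 − 6×12 / (6×35) = 1 − 72/210 ≈ 0.6571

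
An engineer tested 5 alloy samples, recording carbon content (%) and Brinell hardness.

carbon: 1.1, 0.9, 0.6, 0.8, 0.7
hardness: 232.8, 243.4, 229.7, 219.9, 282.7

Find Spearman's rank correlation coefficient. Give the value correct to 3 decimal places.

Rank carbon: 5, 4, 1, 3, 2
Rank hardness: 3, 4, 2, 1, 5
d = rank(carbon) − rank(hardness): 2, 0, -1, 2, -3; Σd² = 18
ρ = 1 − 6Σd² / [n(n²−1)] = 1 − 6×18 / (5×24) = 1 − 108/120 ≈ 0.100

0.100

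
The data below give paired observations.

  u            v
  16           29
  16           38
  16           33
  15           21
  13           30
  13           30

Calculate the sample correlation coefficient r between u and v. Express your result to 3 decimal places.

0.248

n = 6, Σu = 89, Σv = 181, Σu² = 1331, Σv² = 5615, Σuv = 2695
nΣuv − ΣuΣv = 16170 − 16109 = 61
nΣu² − (Σu)² = 7986 − 7921 = 65; nΣv² − (Σv)² = 33690 − 32761 = 929
r = 61 / √(65 × 929) = 61 / 245.7336 ≈ 0.248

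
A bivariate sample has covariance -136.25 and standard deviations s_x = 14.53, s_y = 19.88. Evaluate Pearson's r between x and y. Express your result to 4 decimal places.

-0.4717

r = Cov(x,y) / (s_x · s_y) = -136.25 / (14.53 × 19.88)
  = -136.25 / 288.8564 ≈ -0.4717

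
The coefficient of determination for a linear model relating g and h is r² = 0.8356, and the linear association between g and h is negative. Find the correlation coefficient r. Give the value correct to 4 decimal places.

-0.9141

|r| = √0.8356 = 0.9141
The association is negative, so r = −0.9141.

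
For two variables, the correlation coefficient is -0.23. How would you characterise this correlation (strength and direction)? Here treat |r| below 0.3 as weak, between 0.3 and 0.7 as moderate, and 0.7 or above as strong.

weak negative

r = -0.23 < 0 so the relationship is negative.
|r| = 0.23, which falls in the weak range.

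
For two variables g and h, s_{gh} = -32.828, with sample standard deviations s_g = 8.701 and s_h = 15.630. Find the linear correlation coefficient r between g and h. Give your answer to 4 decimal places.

-0.2414

r = Cov(g,h) / (s_g · s_h) = -32.828 / (8.701 × 15.630)
  = -32.828 / 135.9966 ≈ -0.2414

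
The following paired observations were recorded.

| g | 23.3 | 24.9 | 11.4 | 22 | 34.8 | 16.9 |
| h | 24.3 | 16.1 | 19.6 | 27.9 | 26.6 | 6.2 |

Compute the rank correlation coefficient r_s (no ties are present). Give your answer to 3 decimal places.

Rank g: 4, 5, 1, 3, 6, 2
Rank h: 4, 2, 3, 6, 5, 1
d = rank(g) − rank(h): 0, 3, -2, -3, 1, 1; Σd² = 24
ρ = 1 − 6Σd² / [n(n²−1)] = 1 − 6×24 / (6×35) = 1 − 144/210 ≈ 0.314

0.314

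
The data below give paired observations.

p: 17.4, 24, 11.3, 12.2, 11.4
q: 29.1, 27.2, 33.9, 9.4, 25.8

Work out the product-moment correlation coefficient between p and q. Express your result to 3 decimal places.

n = 5, Σp = 76.3, Σq = 125.4, Σp² = 1285.25, Σq² = 3489.86, Σpq = 1951.01
nΣpq − ΣpΣq = 9755.05 − 9568.02 = 187.03
nΣp² − (Σp)² = 6426.25 − 5821.69 = 604.56; nΣq² − (Σq)² = 17449.3 − 15725.16 = 1724.14
r = 187.03 / √(604.56 × 1724.14) = 187.03 / 1020.9535 ≈ 0.183

0.183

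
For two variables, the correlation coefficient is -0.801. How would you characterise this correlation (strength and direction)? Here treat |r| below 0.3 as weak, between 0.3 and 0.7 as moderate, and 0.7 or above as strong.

strong negative

r = -0.801 < 0 so the relationship is negative.
|r| = 0.801, which falls in the strong range.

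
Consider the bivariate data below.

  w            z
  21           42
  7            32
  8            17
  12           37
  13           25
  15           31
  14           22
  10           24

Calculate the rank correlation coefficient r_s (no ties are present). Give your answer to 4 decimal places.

Rank w: 8, 1, 2, 4, 5, 7, 6, 3
Rank z: 8, 6, 1, 7, 4, 5, 2, 3
d = rank(w) − rank(z): 0, -5, 1, -3, 1, 2, 4, 0; Σd² = 56
ρ = 1 − 6Σd² / [n(n²−1)] = 1 − 6×56 / (8×63) = 1 − 336/504 ≈ 0.3333

0.3333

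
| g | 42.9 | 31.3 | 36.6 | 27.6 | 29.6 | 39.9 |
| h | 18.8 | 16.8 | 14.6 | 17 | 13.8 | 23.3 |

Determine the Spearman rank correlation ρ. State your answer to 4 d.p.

0.5429

Rank g: 6, 3, 4, 1, 2, 5
Rank h: 5, 3, 2, 4, 1, 6
d = rank(g) − rank(h): 1, 0, 2, -3, 1, -1; Σd² = 16
ρ = 1 − 6Σd² / [n(n²−1)] = 1 − 6×16 / (6×35) = 1 − 96/210 ≈ 0.5429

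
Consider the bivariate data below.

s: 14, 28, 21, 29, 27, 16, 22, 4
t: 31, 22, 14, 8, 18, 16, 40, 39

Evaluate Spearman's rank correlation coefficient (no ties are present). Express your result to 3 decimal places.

-0.452

Rank s: 2, 7, 4, 8, 6, 3, 5, 1
Rank t: 6, 5, 2, 1, 4, 3, 8, 7
d = rank(s) − rank(t): -4, 2, 2, 7, 2, 0, -3, -6; Σd² = 122
ρ = 1 − 6Σd² / [n(n²−1)] = 1 − 6×122 / (8×63) = 1 − 732/504 ≈ -0.452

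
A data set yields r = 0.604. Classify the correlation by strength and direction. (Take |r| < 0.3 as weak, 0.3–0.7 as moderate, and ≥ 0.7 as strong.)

moderate positive

r = 0.604 > 0 so the relationship is positive.
|r| = 0.604, which falls in the moderate range.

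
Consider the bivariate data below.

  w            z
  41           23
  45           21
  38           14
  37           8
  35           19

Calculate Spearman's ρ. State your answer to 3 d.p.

0.600

Rank w: 4, 5, 3, 2, 1
Rank z: 5, 4, 2, 1, 3
d = rank(w) − rank(z): -1, 1, 1, 1, -2; Σd² = 8
ρ = 1 − 6Σd² / [n(n²−1)] = 1 − 6×8 / (5×24) = 1 − 48/120 ≈ 0.600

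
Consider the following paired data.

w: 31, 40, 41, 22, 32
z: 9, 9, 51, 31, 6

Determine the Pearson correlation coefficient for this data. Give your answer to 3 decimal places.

n = 5, Σw = 166, Σz = 106, Σw² = 5750, Σz² = 3760, Σwz = 3604
nΣwz − ΣwΣz = 18020 − 17596 = 424
nΣw² − (Σw)² = 28750 − 27556 = 1194; nΣz² − (Σz)² = 18800 − 11236 = 7564
r = 424 / √(1194 × 7564) = 424 / 3005.2314 ≈ 0.141

0.141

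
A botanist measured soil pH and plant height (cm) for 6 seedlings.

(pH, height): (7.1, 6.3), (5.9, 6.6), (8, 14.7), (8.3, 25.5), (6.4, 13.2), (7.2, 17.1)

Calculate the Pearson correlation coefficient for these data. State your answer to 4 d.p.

n = 6, Σx = 42.9, Σy = 83.4, Σx² = 310.91, Σy² = 1416.24, Σxy = 620.52
nΣxy − ΣxΣy = 3723.12 − 3577.86 = 145.26
nΣx² − (Σx)² = 1865.46 − 1840.41 = 25.05; nΣy² − (Σy)² = 8497.44 − 6955.56 = 1541.88
r = 145.26 / √(25.05 × 1541.88) = 145.26 / 196.5301 ≈ 0.7391

0.7391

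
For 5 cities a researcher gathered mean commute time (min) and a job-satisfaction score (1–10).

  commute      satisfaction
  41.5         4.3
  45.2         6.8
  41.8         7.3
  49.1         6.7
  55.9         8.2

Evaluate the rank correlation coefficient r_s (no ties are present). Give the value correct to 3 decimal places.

0.600

Rank commute: 1, 3, 2, 4, 5
Rank satisfaction: 1, 3, 4, 2, 5
d = rank(commute) − rank(satisfaction): 0, 0, -2, 2, 0; Σd² = 8
ρ = 1 − 6Σd² / [n(n²−1)] = 1 − 6×8 / (5×24) = 1 − 48/120 ≈ 0.600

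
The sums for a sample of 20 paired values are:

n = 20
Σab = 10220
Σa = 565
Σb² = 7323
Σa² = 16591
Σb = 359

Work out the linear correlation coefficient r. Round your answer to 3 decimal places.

0.105

r = (nΣab − ΣaΣb) / √[(nΣa² − (Σa)²)(nΣb² − (Σb)²)]
Numerator: 20×10220 − 565×359 = 1565
Denominator: √[(331820 − 319225)(146460 − 128881)] = √[12595 × 17579] = 14879.7683
r = 1565 / 14879.7683 ≈ 0.105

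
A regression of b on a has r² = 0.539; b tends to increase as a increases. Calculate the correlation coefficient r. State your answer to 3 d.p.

|r| = √0.539 = 0.734
The association is positive, so r = 0.734.

0.734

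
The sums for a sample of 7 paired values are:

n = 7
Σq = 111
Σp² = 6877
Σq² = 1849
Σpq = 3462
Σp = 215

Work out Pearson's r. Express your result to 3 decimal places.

r = (nΣpq − ΣpΣq) / √[(nΣp² − (Σp)²)(nΣq² − (Σq)²)]
Numerator: 7×3462 − 215×111 = 369
Denominator: √[(48139 − 46225)(12943 − 12321)] = √[1914 × 622] = 1091.1040
r = 369 / 1091.1040 ≈ 0.338

0.338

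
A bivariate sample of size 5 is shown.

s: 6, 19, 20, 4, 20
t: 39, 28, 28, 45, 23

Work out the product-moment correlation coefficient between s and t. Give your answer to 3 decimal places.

n = 5, Σs = 69, Σt = 163, Σs² = 1213, Σt² = 5643, Σst = 1966
nΣst − ΣsΣt = 9830 − 11247 = -1417
nΣs² − (Σs)² = 6065 − 4761 = 1304; nΣt² − (Σt)² = 28215 − 26569 = 1646
r = -1417 / √(1304 × 1646) = -1417 / 1465.0543 ≈ -0.967

-0.967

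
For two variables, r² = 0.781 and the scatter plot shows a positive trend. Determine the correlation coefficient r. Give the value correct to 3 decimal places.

|r| = √0.781 = 0.884
The association is positive, so r = 0.884.

0.884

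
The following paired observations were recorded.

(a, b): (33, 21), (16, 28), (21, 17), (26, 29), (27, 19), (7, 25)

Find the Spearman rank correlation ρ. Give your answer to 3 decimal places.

Rank a: 6, 2, 3, 4, 5, 1
Rank b: 3, 5, 1, 6, 2, 4
d = rank(a) − rank(b): 3, -3, 2, -2, 3, -3; Σd² = 44
ρ = 1 − 6Σd² / [n(n²−1)] = 1 − 6×44 / (6×35) = 1 − 264/210 ≈ -0.257

-0.257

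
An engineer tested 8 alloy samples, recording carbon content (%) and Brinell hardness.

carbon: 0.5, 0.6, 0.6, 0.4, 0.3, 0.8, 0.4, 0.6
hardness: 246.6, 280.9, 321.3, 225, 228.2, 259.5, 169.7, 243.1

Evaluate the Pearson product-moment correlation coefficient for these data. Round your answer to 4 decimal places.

n = 8, Σx = 4.2, Σy = 1974.3, Σx² = 2.38, Σy² = 500886.25, Σxy = 1064.42
nΣxy − ΣxΣy = 8515.36 − 8292.06 = 223.3
nΣx² − (Σx)² = 19.04 − 17.64 = 1.4; nΣy² − (Σy)² = 4007090 − 3897860.49 = 109229.51
r = 223.3 / √(1.4 × 109229.51) = 223.3 / 391.0515 ≈ 0.5710

0.5710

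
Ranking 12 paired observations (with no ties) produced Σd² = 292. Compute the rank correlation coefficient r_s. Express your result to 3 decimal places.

ρ = 1 − 6Σd² / [n(n²−1)] = 1 − 6×292 / (12×143)
  = 1 − 1752/1716 = 1 − 1.0210 ≈ -0.021

-0.021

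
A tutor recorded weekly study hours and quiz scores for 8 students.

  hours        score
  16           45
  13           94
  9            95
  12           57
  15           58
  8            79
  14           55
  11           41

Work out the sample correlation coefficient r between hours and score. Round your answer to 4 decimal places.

-0.5163

n = 8, Σx = 98, Σy = 524, Σx² = 1256, Σy² = 37446, Σxy = 6204
nΣxy − ΣxΣy = 49632 − 51352 = -1720
nΣx² − (Σx)² = 10048 − 9604 = 444; nΣy² − (Σy)² = 299568 − 274576 = 24992
r = -1720 / √(444 × 24992) = -1720 / 3331.1331 ≈ -0.5163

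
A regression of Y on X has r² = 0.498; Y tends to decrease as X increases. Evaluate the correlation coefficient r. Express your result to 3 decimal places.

-0.706

|r| = √0.498 = 0.706
The association is negative, so r = −0.706.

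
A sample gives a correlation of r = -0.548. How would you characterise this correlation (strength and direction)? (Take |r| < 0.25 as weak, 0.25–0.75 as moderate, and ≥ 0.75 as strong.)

r = -0.548 < 0 so the relationship is negative.
|r| = 0.548, which falls in the moderate range.

moderate negative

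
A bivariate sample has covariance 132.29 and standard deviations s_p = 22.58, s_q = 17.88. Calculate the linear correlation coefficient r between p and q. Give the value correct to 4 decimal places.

0.3277

r = Cov(p,q) / (s_p · s_q) = 132.29 / (22.58 × 17.88)
  = 132.29 / 403.7304 ≈ 0.3277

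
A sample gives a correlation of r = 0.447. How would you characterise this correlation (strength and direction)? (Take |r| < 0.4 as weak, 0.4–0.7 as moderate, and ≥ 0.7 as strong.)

r = 0.447 > 0 so the relationship is positive.
|r| = 0.447, which falls in the moderate range.

moderate positive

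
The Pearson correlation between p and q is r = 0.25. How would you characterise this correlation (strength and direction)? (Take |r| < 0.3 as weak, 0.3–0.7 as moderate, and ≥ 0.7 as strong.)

weak positive

r = 0.25 > 0 so the relationship is positive.
|r| = 0.25, which falls in the weak range.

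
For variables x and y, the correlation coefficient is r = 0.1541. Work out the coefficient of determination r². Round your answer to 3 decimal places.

0.024

r² = (0.1541)² = 0.024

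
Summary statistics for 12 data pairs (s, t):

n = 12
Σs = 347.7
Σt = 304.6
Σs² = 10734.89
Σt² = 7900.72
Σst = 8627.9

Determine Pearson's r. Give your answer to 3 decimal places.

r = (nΣst − ΣsΣt) / √[(nΣs² − (Σs)²)(nΣt² − (Σt)²)]
Numerator: 12×8627.9 − 347.7×304.6 = -2374.62
Denominator: √[(128818.68 − 120895.29)(94808.64 − 92781.16)] = √[7923.39 × 2027.48] = 4008.0562
r = -2374.62 / 4008.0562 ≈ -0.592

-0.592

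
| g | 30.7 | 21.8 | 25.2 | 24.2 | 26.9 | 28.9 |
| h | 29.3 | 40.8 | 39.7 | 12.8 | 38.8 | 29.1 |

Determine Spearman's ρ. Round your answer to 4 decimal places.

-0.3714

Rank g: 6, 1, 3, 2, 4, 5
Rank h: 3, 6, 5, 1, 4, 2
d = rank(g) − rank(h): 3, -5, -2, 1, 0, 3; Σd² = 48
ρ = 1 − 6Σd² / [n(n²−1)] = 1 − 6×48 / (6×35) = 1 − 288/210 ≈ -0.3714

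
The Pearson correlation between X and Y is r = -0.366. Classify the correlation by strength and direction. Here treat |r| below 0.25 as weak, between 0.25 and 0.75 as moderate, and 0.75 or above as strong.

moderate negative

r = -0.366 < 0 so the relationship is negative.
|r| = 0.366, which falls in the moderate range.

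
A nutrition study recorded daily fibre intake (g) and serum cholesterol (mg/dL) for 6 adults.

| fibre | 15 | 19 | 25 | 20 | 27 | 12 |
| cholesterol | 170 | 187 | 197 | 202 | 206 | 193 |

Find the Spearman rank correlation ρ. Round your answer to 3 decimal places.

0.771

Rank fibre: 2, 3, 5, 4, 6, 1
Rank cholesterol: 1, 2, 4, 5, 6, 3
d = rank(fibre) − rank(cholesterol): 1, 1, 1, -1, 0, -2; Σd² = 8
ρ = 1 − 6Σd² / [n(n²−1)] = 1 − 6×8 / (6×35) = 1 − 48/210 ≈ 0.771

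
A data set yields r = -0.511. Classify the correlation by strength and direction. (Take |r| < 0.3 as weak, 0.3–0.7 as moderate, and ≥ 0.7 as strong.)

moderate negative

r = -0.511 < 0 so the relationship is negative.
|r| = 0.511, which falls in the moderate range.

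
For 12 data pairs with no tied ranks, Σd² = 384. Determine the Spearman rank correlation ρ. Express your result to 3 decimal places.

-0.343

ρ = 1 − 6Σd² / [n(n²−1)] = 1 − 6×384 / (12×143)
  = 1 − 2304/1716 = 1 − 1.3427 ≈ -0.343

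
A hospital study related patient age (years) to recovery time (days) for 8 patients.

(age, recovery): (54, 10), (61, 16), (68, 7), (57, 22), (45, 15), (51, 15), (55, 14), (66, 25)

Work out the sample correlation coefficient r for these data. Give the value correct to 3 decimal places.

n = 8, Σx = 457, Σy = 124, Σx² = 26517, Σy² = 2160, Σxy = 7106
nΣxy − ΣxΣy = 56848 − 56668 = 180
nΣx² − (Σx)² = 212136 − 208849 = 3287; nΣy² − (Σy)² = 17280 − 15376 = 1904
r = 180 / √(3287 × 1904) = 180 / 2501.6890 ≈ 0.072

0.072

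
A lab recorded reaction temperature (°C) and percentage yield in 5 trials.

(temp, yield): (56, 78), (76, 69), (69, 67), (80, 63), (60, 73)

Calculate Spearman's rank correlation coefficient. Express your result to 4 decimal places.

-0.9000

Rank temp: 1, 4, 3, 5, 2
Rank yield: 5, 3, 2, 1, 4
d = rank(temp) − rank(yield): -4, 1, 1, 4, -2; Σd² = 38
ρ = 1 − 6Σd² / [n(n²−1)] = 1 − 6×38 / (5×24) = 1 − 228/120 ≈ -0.9000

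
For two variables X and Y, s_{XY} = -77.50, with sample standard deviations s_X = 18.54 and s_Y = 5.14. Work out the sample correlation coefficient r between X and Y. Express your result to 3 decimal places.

-0.813

r = Cov(X,Y) / (s_X · s_Y) = -77.50 / (18.54 × 5.14)
  = -77.50 / 95.2956 ≈ -0.813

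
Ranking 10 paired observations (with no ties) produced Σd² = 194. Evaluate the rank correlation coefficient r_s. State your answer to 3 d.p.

ρ = 1 − 6Σd² / [n(n²−1)] = 1 − 6×194 / (10×99)
  = 1 − 1164/990 = 1 − 1.1758 ≈ -0.176

-0.176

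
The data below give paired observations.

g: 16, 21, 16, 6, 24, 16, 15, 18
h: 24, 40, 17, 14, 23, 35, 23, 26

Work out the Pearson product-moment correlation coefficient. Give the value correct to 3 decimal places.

0.545

n = 8, Σg = 132, Σh = 202, Σg² = 2370, Σh² = 5620, Σgh = 3505
nΣgh − ΣgΣh = 28040 − 26664 = 1376
nΣg² − (Σg)² = 18960 − 17424 = 1536; nΣh² − (Σh)² = 44960 − 40804 = 4156
r = 1376 / √(1536 × 4156) = 1376 / 2526.5819 ≈ 0.545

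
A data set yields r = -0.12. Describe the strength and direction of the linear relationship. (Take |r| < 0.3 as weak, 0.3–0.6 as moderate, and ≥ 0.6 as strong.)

r = -0.12 < 0 so the relationship is negative.
|r| = 0.12, which falls in the weak range.

weak negative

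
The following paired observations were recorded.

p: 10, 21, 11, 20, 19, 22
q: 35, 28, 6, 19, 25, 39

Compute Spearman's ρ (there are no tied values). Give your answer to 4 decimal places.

0.3714

Rank p: 1, 5, 2, 4, 3, 6
Rank q: 5, 4, 1, 2, 3, 6
d = rank(p) − rank(q): -4, 1, 1, 2, 0, 0; Σd² = 22
ρ = 1 − 6Σd² / [n(n²−1)] = 1 − 6×22 / (6×35) = 1 − 132/210 ≈ 0.3714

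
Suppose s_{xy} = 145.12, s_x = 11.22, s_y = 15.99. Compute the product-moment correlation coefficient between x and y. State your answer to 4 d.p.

r = Cov(x,y) / (s_x · s_y) = 145.12 / (11.22 × 15.99)
  = 145.12 / 179.4078 ≈ 0.8089

0.8089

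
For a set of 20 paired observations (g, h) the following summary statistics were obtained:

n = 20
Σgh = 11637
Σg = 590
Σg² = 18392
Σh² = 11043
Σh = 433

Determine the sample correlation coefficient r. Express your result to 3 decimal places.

r = (nΣgh − ΣgΣh) / √[(nΣg² − (Σg)²)(nΣh² − (Σh)²)]
Numerator: 20×11637 − 590×433 = -22730
Denominator: √[(367840 − 348100)(220860 − 187489)] = √[19740 × 33371] = 25665.9997
r = -22730 / 25665.9997 ≈ -0.886

-0.886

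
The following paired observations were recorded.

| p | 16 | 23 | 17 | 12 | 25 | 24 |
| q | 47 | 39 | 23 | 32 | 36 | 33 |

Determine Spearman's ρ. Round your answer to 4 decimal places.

0.1429

Rank p: 2, 4, 3, 1, 6, 5
Rank q: 6, 5, 1, 2, 4, 3
d = rank(p) − rank(q): -4, -1, 2, -1, 2, 2; Σd² = 30
ρ = 1 − 6Σd² / [n(n²−1)] = 1 − 6×30 / (6×35) = 1 − 180/210 ≈ 0.1429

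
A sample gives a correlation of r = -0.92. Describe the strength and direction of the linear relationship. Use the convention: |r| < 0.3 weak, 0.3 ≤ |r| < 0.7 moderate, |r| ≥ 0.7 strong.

r = -0.92 < 0 so the relationship is negative.
|r| = 0.92, which falls in the strong range.

strong negative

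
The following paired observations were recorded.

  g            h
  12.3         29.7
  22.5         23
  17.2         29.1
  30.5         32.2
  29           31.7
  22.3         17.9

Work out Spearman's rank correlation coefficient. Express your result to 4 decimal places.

0.4857

Rank g: 1, 4, 2, 6, 5, 3
Rank h: 4, 2, 3, 6, 5, 1
d = rank(g) − rank(h): -3, 2, -1, 0, 0, 2; Σd² = 18
ρ = 1 − 6Σd² / [n(n²−1)] = 1 − 6×18 / (6×35) = 1 − 108/210 ≈ 0.4857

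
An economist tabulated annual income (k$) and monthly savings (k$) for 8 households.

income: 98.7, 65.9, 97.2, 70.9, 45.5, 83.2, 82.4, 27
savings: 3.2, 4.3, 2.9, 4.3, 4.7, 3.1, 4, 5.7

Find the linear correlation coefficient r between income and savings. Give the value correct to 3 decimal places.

-0.951

n = 8, Σx = 570.8, Σy = 32.2, Σx² = 45070.4, Σy² = 135.82, Σxy = 2141.23
nΣxy − ΣxΣy = 17129.84 − 18379.76 = -1249.92
nΣx² − (Σx)² = 360563.2 − 325812.64 = 34750.56; nΣy² − (Σy)² = 1086.56 − 1036.84 = 49.72
r = -1249.92 / √(34750.56 × 49.72) = -1249.92 / 1314.4572 ≈ -0.951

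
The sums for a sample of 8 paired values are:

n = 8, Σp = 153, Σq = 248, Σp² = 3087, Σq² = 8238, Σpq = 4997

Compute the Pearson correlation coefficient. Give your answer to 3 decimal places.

r = (nΣpq − ΣpΣq) / √[(nΣp² − (Σp)²)(nΣq² − (Σq)²)]
Numerator: 8×4997 − 153×248 = 2032
Denominator: √[(24696 − 23409)(65904 − 61504)] = √[1287 × 4400] = 2379.6638
r = 2032 / 2379.6638 ≈ 0.854

0.854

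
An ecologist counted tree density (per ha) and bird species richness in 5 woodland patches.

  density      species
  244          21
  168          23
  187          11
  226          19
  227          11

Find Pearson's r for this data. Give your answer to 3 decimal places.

-0.067

n = 5, Σx = 1052, Σy = 85, Σx² = 225334, Σy² = 1573, Σxy = 17836
nΣxy − ΣxΣy = 89180 − 89420 = -240
nΣx² − (Σx)² = 1126670 − 1106704 = 19966; nΣy² − (Σy)² = 7865 − 7225 = 640
r = -240 / √(19966 × 640) = -240 / 3574.6664 ≈ -0.067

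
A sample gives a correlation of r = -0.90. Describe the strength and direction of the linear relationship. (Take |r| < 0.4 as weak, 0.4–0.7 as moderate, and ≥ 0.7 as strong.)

r = -0.90 < 0 so the relationship is negative.
|r| = 0.90, which falls in the strong range.

strong negative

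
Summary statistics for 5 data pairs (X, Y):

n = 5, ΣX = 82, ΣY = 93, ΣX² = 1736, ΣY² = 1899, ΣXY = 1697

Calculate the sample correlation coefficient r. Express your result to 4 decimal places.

r = (nΣXY − ΣXΣY) / √[(nΣX² − (ΣX)²)(nΣY² − (ΣY)²)]
Numerator: 5×1697 − 82×93 = 859
Denominator: √[(8680 − 6724)(9495 − 8649)] = √[1956 × 846] = 1286.3810
r = 859 / 1286.3810 ≈ 0.6678

0.6678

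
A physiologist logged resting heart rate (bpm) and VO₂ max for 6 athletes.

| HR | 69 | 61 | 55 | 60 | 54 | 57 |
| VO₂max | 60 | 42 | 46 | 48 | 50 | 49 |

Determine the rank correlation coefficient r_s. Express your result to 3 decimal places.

0.029

Rank HR: 6, 5, 2, 4, 1, 3
Rank VO₂max: 6, 1, 2, 3, 5, 4
d = rank(HR) − rank(VO₂max): 0, 4, 0, 1, -4, -1; Σd² = 34
ρ = 1 − 6Σd² / [n(n²−1)] = 1 − 6×34 / (6×35) = 1 − 204/210 ≈ 0.029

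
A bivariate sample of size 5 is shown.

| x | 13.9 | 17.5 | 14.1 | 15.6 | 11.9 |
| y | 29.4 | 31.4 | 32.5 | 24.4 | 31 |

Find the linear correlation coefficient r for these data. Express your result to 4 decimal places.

n = 5, Σx = 73, Σy = 148.7, Σx² = 1083.24, Σy² = 4462.93, Σxy = 2165.95
nΣxy − ΣxΣy = 10829.75 − 10855.1 = -25.35
nΣx² − (Σx)² = 5416.2 − 5329 = 87.2; nΣy² − (Σy)² = 22314.65 − 22111.69 = 202.96
r = -25.35 / √(87.2 × 202.96) = -25.35 / 133.0343 ≈ -0.1906

-0.1906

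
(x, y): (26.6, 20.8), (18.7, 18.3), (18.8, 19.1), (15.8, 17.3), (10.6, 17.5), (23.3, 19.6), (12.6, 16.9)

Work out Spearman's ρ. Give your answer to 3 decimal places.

Rank x: 7, 4, 5, 3, 1, 6, 2
Rank y: 7, 4, 5, 2, 3, 6, 1
d = rank(x) − rank(y): 0, 0, 0, 1, -2, 0, 1; Σd² = 6
ρ = 1 − 6Σd² / [n(n²−1)] = 1 − 6×6 / (7×48) = 1 − 36/336 ≈ 0.893

0.893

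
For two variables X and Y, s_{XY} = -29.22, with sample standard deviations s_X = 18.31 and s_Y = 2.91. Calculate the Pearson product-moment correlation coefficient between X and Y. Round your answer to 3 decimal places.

r = Cov(X,Y) / (s_X · s_Y) = -29.22 / (18.31 × 2.91)
  = -29.22 / 53.2821 ≈ -0.548

-0.548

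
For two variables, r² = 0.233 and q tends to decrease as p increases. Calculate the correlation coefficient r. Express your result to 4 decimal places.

|r| = √0.233 = 0.4827
The association is negative, so r = −0.4827.

-0.4827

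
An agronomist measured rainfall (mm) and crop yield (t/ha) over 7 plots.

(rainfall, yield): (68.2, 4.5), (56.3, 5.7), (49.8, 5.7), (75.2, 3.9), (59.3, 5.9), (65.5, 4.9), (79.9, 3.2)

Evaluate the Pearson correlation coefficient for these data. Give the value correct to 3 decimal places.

n = 7, Σx = 454.2, Σy = 33.8, Σx² = 30146.76, Σy² = 169.5, Σxy = 2131.45
nΣxy − ΣxΣy = 14920.15 − 15351.96 = -431.81
nΣx² − (Σx)² = 211027.32 − 206297.64 = 4729.68; nΣy² − (Σy)² = 1186.5 − 1142.44 = 44.06
r = -431.81 / √(4729.68 × 44.06) = -431.81 / 456.4972 ≈ -0.946

-0.946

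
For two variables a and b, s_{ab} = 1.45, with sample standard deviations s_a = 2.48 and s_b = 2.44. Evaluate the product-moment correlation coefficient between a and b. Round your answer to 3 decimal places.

r = Cov(a,b) / (s_a · s_b) = 1.45 / (2.48 × 2.44)
  = 1.45 / 6.0512 ≈ 0.240

0.240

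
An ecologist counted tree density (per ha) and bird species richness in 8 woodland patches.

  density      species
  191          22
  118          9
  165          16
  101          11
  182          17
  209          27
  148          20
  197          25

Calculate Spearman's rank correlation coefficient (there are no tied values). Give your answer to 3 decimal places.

Rank density: 6, 2, 4, 1, 5, 8, 3, 7
Rank species: 6, 1, 3, 2, 4, 8, 5, 7
d = rank(density) − rank(species): 0, 1, 1, -1, 1, 0, -2, 0; Σd² = 8
ρ = 1 − 6Σd² / [n(n²−1)] = 1 − 6×8 / (8×63) = 1 − 48/504 ≈ 0.905

0.905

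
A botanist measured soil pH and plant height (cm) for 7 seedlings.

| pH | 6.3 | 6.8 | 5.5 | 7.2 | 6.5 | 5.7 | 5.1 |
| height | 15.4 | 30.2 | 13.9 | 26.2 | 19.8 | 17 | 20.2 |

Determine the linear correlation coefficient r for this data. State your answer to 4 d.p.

0.6557

n = 7, Σx = 43.1, Σy = 142.7, Σx² = 268.77, Σy² = 3117.93, Σxy = 896.09
nΣxy − ΣxΣy = 6272.63 − 6150.37 = 122.26
nΣx² − (Σx)² = 1881.39 − 1857.61 = 23.78; nΣy² − (Σy)² = 21825.51 − 20363.29 = 1462.22
r = 122.26 / √(23.78 × 1462.22) = 122.26 / 186.4714 ≈ 0.6557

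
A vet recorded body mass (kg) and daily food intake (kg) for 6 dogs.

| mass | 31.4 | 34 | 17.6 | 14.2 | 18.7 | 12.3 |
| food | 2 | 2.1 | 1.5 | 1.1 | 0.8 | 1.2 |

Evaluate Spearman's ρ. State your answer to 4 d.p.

0.6000

Rank mass: 5, 6, 3, 2, 4, 1
Rank food: 5, 6, 4, 2, 1, 3
d = rank(mass) − rank(food): 0, 0, -1, 0, 3, -2; Σd² = 14
ρ = 1 − 6Σd² / [n(n²−1)] = 1 − 6×14 / (6×35) = 1 − 84/210 ≈ 0.6000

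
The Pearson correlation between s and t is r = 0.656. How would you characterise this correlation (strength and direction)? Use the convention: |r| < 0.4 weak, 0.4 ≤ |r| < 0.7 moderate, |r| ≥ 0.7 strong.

moderate positive

r = 0.656 > 0 so the relationship is positive.
|r| = 0.656, which falls in the moderate range.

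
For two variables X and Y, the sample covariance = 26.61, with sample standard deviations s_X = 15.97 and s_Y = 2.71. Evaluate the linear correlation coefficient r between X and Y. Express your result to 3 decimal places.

0.615

r = Cov(X,Y) / (s_X · s_Y) = 26.61 / (15.97 × 2.71)
  = 26.61 / 43.2787 ≈ 0.615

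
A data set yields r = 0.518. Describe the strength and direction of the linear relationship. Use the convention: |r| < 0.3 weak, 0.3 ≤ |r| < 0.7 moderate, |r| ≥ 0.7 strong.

moderate positive

r = 0.518 > 0 so the relationship is positive.
|r| = 0.518, which falls in the moderate range.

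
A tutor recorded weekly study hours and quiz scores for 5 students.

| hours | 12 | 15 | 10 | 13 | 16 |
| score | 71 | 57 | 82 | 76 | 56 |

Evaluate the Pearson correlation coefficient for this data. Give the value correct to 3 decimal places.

-0.938

n = 5, Σx = 66, Σy = 342, Σx² = 894, Σy² = 23926, Σxy = 4411
nΣxy − ΣxΣy = 22055 − 22572 = -517
nΣx² − (Σx)² = 4470 − 4356 = 114; nΣy² − (Σy)² = 119630 − 116964 = 2666
r = -517 / √(114 × 2666) = -517 / 551.2930 ≈ -0.938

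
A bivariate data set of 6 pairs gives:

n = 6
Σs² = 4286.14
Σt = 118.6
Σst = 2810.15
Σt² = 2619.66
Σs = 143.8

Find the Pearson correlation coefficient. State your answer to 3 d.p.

r = (nΣst − ΣsΣt) / √[(nΣs² − (Σs)²)(nΣt² − (Σt)²)]
Numerator: 6×2810.15 − 143.8×118.6 = -193.78
Denominator: √[(25716.84 − 20678.44)(15717.96 − 14065.96)] = √[5038.4 × 1652] = 2885.0367
r = -193.78 / 2885.0367 ≈ -0.067

-0.067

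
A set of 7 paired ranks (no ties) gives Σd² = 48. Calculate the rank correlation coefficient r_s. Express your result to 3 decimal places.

ρ = 1 − 6Σd² / [n(n²−1)] = 1 − 6×48 / (7×48)
  = 1 − 288/336 = 1 − 0.8571 ≈ 0.143

0.143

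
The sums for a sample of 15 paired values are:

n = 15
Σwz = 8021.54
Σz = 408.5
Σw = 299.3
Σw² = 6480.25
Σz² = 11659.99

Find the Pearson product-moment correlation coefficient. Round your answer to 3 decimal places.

-0.248

r = (nΣwz − ΣwΣz) / √[(nΣw² − (Σw)²)(nΣz² − (Σz)²)]
Numerator: 15×8021.54 − 299.3×408.5 = -1940.95
Denominator: √[(97203.75 − 89580.49)(174899.85 − 166872.25)] = √[7623.26 × 8027.6] = 7822.8180
r = -1940.95 / 7822.8180 ≈ -0.248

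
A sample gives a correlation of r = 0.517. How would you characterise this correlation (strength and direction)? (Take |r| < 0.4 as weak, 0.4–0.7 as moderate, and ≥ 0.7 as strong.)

r = 0.517 > 0 so the relationship is positive.
|r| = 0.517, which falls in the moderate range.

moderate positive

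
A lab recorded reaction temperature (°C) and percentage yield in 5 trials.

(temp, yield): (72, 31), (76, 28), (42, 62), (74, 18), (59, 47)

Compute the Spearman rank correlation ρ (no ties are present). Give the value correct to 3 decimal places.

-0.900

Rank temp: 3, 5, 1, 4, 2
Rank yield: 3, 2, 5, 1, 4
d = rank(temp) − rank(yield): 0, 3, -4, 3, -2; Σd² = 38
ρ = 1 − 6Σd² / [n(n²−1)] = 1 − 6×38 / (5×24) = 1 − 228/120 ≈ -0.900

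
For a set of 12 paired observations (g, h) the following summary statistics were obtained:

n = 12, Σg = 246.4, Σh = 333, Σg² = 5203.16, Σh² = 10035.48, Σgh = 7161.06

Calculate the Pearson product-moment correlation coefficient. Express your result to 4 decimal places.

0.9570

r = (nΣgh − ΣgΣh) / √[(nΣg² − (Σg)²)(nΣh² − (Σh)²)]
Numerator: 12×7161.06 − 246.4×333 = 3881.52
Denominator: √[(62437.92 − 60712.96)(120425.76 − 110889)] = √[1724.96 × 9536.76] = 4055.9252
r = 3881.52 / 4055.9252 ≈ 0.9570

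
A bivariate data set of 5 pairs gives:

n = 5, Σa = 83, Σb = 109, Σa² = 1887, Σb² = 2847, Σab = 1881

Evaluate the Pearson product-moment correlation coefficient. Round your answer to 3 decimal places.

r = (nΣab − ΣaΣb) / √[(nΣa² − (Σa)²)(nΣb² − (Σb)²)]
Numerator: 5×1881 − 83×109 = 358
Denominator: √[(9435 − 6889)(14235 − 11881)] = √[2546 × 2354] = 2448.1185
r = 358 / 2448.1185 ≈ 0.146

0.146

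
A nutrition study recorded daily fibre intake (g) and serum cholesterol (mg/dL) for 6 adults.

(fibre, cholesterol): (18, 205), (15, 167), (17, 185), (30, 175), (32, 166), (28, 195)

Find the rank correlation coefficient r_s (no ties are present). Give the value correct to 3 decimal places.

-0.257

Rank fibre: 3, 1, 2, 5, 6, 4
Rank cholesterol: 6, 2, 4, 3, 1, 5
d = rank(fibre) − rank(cholesterol): -3, -1, -2, 2, 5, -1; Σd² = 44
ρ = 1 − 6Σd² / [n(n²−1)] = 1 − 6×44 / (6×35) = 1 − 264/210 ≈ -0.257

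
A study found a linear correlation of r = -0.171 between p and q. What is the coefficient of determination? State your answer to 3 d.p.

0.029

r² = (-0.171)² = 0.029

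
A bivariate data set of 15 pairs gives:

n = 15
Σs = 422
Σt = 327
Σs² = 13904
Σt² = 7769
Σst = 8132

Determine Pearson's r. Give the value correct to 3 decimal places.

r = (nΣst − ΣsΣt) / √[(nΣs² − (Σs)²)(nΣt² − (Σt)²)]
Numerator: 15×8132 − 422×327 = -16014
Denominator: √[(208560 − 178084)(116535 − 106929)] = √[30476 × 9606] = 17110.0104
r = -16014 / 17110.0104 ≈ -0.936

-0.936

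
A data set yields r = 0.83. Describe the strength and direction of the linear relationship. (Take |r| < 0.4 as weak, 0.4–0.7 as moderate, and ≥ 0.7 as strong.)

r = 0.83 > 0 so the relationship is positive.
|r| = 0.83, which falls in the strong range.

strong positive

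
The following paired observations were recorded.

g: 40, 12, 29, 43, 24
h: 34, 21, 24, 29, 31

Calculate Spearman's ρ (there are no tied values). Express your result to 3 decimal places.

Rank g: 4, 1, 3, 5, 2
Rank h: 5, 1, 2, 3, 4
d = rank(g) − rank(h): -1, 0, 1, 2, -2; Σd² = 10
ρ = 1 − 6Σd² / [n(n²−1)] = 1 − 6×10 / (5×24) = 1 − 60/120 ≈ 0.500

0.500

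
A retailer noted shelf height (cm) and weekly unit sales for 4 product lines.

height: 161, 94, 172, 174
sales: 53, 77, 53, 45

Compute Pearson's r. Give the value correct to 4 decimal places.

-0.9766

n = 4, Σx = 601, Σy = 228, Σx² = 94617, Σy² = 13572, Σxy = 32717
nΣxy − ΣxΣy = 130868 − 137028 = -6160
nΣx² − (Σx)² = 378468 − 361201 = 17267; nΣy² − (Σy)² = 54288 − 51984 = 2304
r = -6160 / √(17267 × 2304) = -6160 / 6307.3900 ≈ -0.9766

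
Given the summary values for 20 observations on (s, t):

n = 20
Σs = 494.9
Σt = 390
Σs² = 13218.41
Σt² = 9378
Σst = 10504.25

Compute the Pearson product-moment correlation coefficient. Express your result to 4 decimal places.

0.6503

r = (nΣst − ΣsΣt) / √[(nΣs² − (Σs)²)(nΣt² − (Σt)²)]
Numerator: 20×10504.25 − 494.9×390 = 17074
Denominator: √[(264368.2 − 244926.01)(187560 − 152100)] = √[19442.19 × 35460] = 26256.8097
r = 17074 / 26256.8097 ≈ 0.6503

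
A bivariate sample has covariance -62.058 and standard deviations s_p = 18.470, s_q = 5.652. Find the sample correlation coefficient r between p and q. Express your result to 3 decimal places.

-0.594

r = Cov(p,q) / (s_p · s_q) = -62.058 / (18.470 × 5.652)
  = -62.058 / 104.3924 ≈ -0.594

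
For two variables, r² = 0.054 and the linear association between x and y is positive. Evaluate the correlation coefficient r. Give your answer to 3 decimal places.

0.232

|r| = √0.054 = 0.232
The association is positive, so r = 0.232.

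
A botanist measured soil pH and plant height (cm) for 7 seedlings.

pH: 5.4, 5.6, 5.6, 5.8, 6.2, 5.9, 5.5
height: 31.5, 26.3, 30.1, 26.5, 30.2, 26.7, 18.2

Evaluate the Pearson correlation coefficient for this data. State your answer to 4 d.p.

0.2269

n = 7, Σx = 40, Σy = 189.5, Σx² = 229.02, Σy² = 5248.37, Σxy = 1084.51
nΣxy − ΣxΣy = 7591.57 − 7580 = 11.57
nΣx² − (Σx)² = 1603.14 − 1600 = 3.14; nΣy² − (Σy)² = 36738.59 − 35910.25 = 828.34
r = 11.57 / √(3.14 × 828.34) = 11.57 / 50.9999 ≈ 0.2269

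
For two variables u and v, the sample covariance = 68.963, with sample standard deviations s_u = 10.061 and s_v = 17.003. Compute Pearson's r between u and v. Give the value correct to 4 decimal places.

0.4031

r = Cov(u,v) / (s_u · s_v) = 68.963 / (10.061 × 17.003)
  = 68.963 / 171.0672 ≈ 0.4031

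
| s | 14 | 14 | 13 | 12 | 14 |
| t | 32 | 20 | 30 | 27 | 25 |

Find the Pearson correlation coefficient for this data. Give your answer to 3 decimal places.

n = 5, Σs = 67, Σt = 134, Σs² = 901, Σt² = 3678, Σst = 1792
nΣst − ΣsΣt = 8960 − 8978 = -18
nΣs² − (Σs)² = 4505 − 4489 = 16; nΣt² − (Σt)² = 18390 − 17956 = 434
r = -18 / √(16 × 434) = -18 / 83.3307 ≈ -0.216

-0.216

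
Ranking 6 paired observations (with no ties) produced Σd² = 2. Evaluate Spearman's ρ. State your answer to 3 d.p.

ρ = 1 − 6Σd² / [n(n²−1)] = 1 − 6×2 / (6×35)
  = 1 − 12/210 = 1 − 0.0571 ≈ 0.943

0.943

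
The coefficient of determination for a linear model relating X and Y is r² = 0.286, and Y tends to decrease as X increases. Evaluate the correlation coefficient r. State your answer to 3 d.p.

|r| = √0.286 = 0.535
The association is negative, so r = −0.535.

-0.535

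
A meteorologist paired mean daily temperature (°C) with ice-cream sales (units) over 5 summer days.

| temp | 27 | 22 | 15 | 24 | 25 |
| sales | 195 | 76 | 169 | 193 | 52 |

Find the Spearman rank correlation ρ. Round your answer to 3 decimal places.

Rank temp: 5, 2, 1, 3, 4
Rank sales: 5, 2, 3, 4, 1
d = rank(temp) − rank(sales): 0, 0, -2, -1, 3; Σd² = 14
ρ = 1 − 6Σd² / [n(n²−1)] = 1 − 6×14 / (5×24) = 1 − 84/120 ≈ 0.300

0.300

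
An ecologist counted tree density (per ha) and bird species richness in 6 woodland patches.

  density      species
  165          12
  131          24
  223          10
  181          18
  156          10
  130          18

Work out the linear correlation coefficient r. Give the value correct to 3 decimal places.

n = 6, Σx = 986, Σy = 92, Σx² = 168112, Σy² = 1568, Σxy = 14512
nΣxy − ΣxΣy = 87072 − 90712 = -3640
nΣx² − (Σx)² = 1008672 − 972196 = 36476; nΣy² − (Σy)² = 9408 − 8464 = 944
r = -3640 / √(36476 × 944) = -3640 / 5867.9932 ≈ -0.620

-0.620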